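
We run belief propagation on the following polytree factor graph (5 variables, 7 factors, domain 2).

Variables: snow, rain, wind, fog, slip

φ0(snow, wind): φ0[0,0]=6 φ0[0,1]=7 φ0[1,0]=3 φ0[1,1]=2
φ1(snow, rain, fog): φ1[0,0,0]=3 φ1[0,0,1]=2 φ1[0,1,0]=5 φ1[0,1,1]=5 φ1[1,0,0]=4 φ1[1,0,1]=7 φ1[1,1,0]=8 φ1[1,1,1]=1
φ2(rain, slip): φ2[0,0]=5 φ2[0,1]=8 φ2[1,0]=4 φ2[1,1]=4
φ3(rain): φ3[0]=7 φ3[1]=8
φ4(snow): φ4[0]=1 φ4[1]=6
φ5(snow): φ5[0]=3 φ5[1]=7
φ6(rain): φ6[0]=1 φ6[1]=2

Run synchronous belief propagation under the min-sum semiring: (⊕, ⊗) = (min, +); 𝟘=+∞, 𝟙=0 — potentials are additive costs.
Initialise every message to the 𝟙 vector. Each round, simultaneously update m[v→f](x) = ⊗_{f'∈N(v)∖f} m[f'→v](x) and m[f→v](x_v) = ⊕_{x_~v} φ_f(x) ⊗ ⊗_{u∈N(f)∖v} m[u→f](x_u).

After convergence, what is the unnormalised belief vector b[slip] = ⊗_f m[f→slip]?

b[slip] = [25, 28]

init: all messages = 𝟙 over 2 values
r1 m[φ0→snow] = [6, 2]
r1 m[φ0→wind] = [3, 2]
r1 m[φ1→snow] = [2, 1]
r1 m[φ1→rain] = [2, 1]
r1 m[φ1→fog] = [3, 1]
r1 m[φ2→rain] = [5, 4]
r1 m[φ2→slip] = [4, 4]
r1 m[φ3→rain] = [7, 8]
r1 m[φ4→snow] = [1, 6]
r1 m[φ5→snow] = [3, 7]
r1 m[φ6→rain] = [1, 2]
r1 m[snow→φ0] = [0, 0]
r1 m[snow→φ1] = [0, 0]
r1 m[snow→φ4] = [0, 0]
r1 m[snow→φ5] = [0, 0]
r1 m[rain→φ1] = [0, 0]
r1 m[rain→φ2] = [0, 0]
r1 m[rain→φ3] = [0, 0]
r1 m[rain→φ6] = [0, 0]
r1 m[wind→φ0] = [0, 0]
r1 m[fog→φ1] = [0, 0]
r1 m[slip→φ2] = [0, 0]
r2 m[φ0→snow] = [6, 2]
r2 m[φ0→wind] = [3, 2]
r2 m[φ1→snow] = [2, 1]
r2 m[φ1→rain] = [2, 1]
r2 m[φ1→fog] = [3, 1]
r2 m[φ2→rain] = [5, 4]
r2 m[φ2→slip] = [4, 4]
r2 m[φ3→rain] = [7, 8]
r2 m[φ4→snow] = [1, 6]
r2 m[φ5→snow] = [3, 7]
r2 m[φ6→rain] = [1, 2]
r2 m[snow→φ0] = [6, 14]
r2 m[snow→φ1] = [10, 15]
r2 m[snow→φ4] = [11, 10]
r2 m[snow→φ5] = [9, 9]
r2 m[rain→φ1] = [13, 14]
r2 m[rain→φ2] = [10, 11]
r2 m[rain→φ3] = [8, 7]
r2 m[rain→φ6] = [14, 13]
r2 m[wind→φ0] = [0, 0]
r2 m[fog→φ1] = [0, 0]
r2 m[slip→φ2] = [0, 0]
r3 m[φ0→snow] = [6, 2]
r3 m[φ0→wind] = [12, 13]
r3 m[φ1→snow] = [15, 15]
r3 m[φ1→rain] = [12, 15]
r3 m[φ1→fog] = [26, 25]
r3 m[φ2→rain] = [5, 4]
r3 m[φ2→slip] = [15, 15]
r3 m[φ3→rain] = [7, 8]
r3 m[φ4→snow] = [1, 6]
r3 m[φ5→snow] = [3, 7]
r3 m[φ6→rain] = [1, 2]
r3 m[snow→φ0] = [6, 14]
r3 m[snow→φ1] = [10, 15]
r3 m[snow→φ4] = [11, 10]
r3 m[snow→φ5] = [9, 9]
r3 m[rain→φ1] = [13, 14]
r3 m[rain→φ2] = [10, 11]
r3 m[rain→φ3] = [8, 7]
r3 m[rain→φ6] = [14, 13]
r3 m[wind→φ0] = [0, 0]
r3 m[fog→φ1] = [0, 0]
r3 m[slip→φ2] = [0, 0]
r4 m[φ0→snow] = [6, 2]
r4 m[φ0→wind] = [12, 13]
r4 m[φ1→snow] = [15, 15]
r4 m[φ1→rain] = [12, 15]
r4 m[φ1→fog] = [26, 25]
r4 m[φ2→rain] = [5, 4]
r4 m[φ2→slip] = [15, 15]
r4 m[φ3→rain] = [7, 8]
r4 m[φ4→snow] = [1, 6]
r4 m[φ5→snow] = [3, 7]
r4 m[φ6→rain] = [1, 2]
r4 m[snow→φ0] = [19, 28]
r4 m[snow→φ1] = [10, 15]
r4 m[snow→φ4] = [24, 24]
r4 m[snow→φ5] = [22, 23]
r4 m[rain→φ1] = [13, 14]
r4 m[rain→φ2] = [20, 25]
r4 m[rain→φ3] = [18, 21]
r4 m[rain→φ6] = [24, 27]
r4 m[wind→φ0] = [0, 0]
r4 m[fog→φ1] = [0, 0]
r4 m[slip→φ2] = [0, 0]
r5 m[φ0→snow] = [6, 2]
r5 m[φ0→wind] = [25, 26]
r5 m[φ1→snow] = [15, 15]
r5 m[φ1→rain] = [12, 15]
r5 m[φ1→fog] = [26, 25]
r5 m[φ2→rain] = [5, 4]
r5 m[φ2→slip] = [25, 28]
r5 m[φ3→rain] = [7, 8]
r5 m[φ4→snow] = [1, 6]
r5 m[φ5→snow] = [3, 7]
r5 m[φ6→rain] = [1, 2]
r5 m[snow→φ0] = [19, 28]
r5 m[snow→φ1] = [10, 15]
r5 m[snow→φ4] = [24, 24]
r5 m[snow→φ5] = [22, 23]
r5 m[rain→φ1] = [13, 14]
r5 m[rain→φ2] = [20, 25]
r5 m[rain→φ3] = [18, 21]
r5 m[rain→φ6] = [24, 27]
r5 m[wind→φ0] = [0, 0]
r5 m[fog→φ1] = [0, 0]
r5 m[slip→φ2] = [0, 0]
r6 m[φ0→snow] = [6, 2]
r6 m[φ0→wind] = [25, 26]
r6 m[φ1→snow] = [15, 15]
r6 m[φ1→rain] = [12, 15]
r6 m[φ1→fog] = [26, 25]
r6 m[φ2→rain] = [5, 4]
r6 m[φ2→slip] = [25, 28]
r6 m[φ3→rain] = [7, 8]
r6 m[φ4→snow] = [1, 6]
r6 m[φ5→snow] = [3, 7]
r6 m[φ6→rain] = [1, 2]
r6 m[snow→φ0] = [19, 28]
r6 m[snow→φ1] = [10, 15]
r6 m[snow→φ4] = [24, 24]
r6 m[snow→φ5] = [22, 23]
r6 m[rain→φ1] = [13, 14]
r6 m[rain→φ2] = [20, 25]
r6 m[rain→φ3] = [18, 21]
r6 m[rain→φ6] = [24, 27]
r6 m[wind→φ0] = [0, 0]
r6 m[fog→φ1] = [0, 0]
r6 m[slip→φ2] = [0, 0]
fixed point reached at round 6
b[slip] = ⊗ incoming = [25, 28]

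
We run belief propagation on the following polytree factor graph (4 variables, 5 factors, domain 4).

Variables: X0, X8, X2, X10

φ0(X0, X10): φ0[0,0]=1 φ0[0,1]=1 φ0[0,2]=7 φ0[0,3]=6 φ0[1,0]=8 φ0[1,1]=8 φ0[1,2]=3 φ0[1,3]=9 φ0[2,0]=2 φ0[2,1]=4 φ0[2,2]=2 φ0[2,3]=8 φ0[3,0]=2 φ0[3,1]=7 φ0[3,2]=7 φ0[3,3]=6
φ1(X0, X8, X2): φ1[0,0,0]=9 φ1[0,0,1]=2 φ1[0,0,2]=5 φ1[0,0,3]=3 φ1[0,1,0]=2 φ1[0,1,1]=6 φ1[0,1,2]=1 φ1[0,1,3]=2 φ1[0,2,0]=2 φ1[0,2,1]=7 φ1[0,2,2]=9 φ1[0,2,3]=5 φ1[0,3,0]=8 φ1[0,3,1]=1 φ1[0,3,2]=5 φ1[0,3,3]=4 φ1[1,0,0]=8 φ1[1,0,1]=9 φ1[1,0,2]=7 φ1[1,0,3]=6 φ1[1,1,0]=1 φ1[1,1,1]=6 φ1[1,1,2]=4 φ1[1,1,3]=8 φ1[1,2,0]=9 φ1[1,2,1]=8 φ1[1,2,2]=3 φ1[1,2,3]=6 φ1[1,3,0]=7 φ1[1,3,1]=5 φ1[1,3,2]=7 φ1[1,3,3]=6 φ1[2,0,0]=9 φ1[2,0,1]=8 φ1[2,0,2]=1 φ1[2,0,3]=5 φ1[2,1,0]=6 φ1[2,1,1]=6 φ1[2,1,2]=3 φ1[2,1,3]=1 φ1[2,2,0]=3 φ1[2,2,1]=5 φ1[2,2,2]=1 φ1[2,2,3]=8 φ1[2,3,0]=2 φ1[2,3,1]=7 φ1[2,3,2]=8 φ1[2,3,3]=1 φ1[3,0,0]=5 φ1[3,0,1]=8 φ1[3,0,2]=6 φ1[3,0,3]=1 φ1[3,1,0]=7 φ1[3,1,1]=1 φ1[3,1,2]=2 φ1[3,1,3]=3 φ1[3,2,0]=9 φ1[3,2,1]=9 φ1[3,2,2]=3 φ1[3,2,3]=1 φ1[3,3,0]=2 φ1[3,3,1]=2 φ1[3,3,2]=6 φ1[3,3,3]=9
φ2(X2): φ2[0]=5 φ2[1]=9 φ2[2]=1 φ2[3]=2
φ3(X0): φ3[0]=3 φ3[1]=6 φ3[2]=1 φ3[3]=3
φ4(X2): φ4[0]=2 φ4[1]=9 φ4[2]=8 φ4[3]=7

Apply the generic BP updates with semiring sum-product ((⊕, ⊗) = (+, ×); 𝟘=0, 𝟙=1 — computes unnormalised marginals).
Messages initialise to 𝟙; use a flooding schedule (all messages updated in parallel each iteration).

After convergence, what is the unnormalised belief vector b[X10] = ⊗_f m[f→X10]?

init: all messages = 𝟙 over 4 values
r1 m[φ0→X0] = [15, 28, 16, 22]
r1 m[φ0→X10] = [13, 20, 19, 29]
r1 m[φ1→X0] = [71, 100, 74, 74]
r1 m[φ1→X8] = [92, 59, 88, 80]
r1 m[φ1→X2] = [89, 90, 71, 69]
r1 m[φ2→X2] = [5, 9, 1, 2]
r1 m[φ3→X0] = [3, 6, 1, 3]
r1 m[φ4→X2] = [2, 9, 8, 7]
r1 m[X0→φ0] = [1, 1, 1, 1]
r1 m[X0→φ1] = [1, 1, 1, 1]
r1 m[X0→φ3] = [1, 1, 1, 1]
r1 m[X8→φ1] = [1, 1, 1, 1]
r1 m[X2→φ1] = [1, 1, 1, 1]
r1 m[X2→φ2] = [1, 1, 1, 1]
r1 m[X2→φ4] = [1, 1, 1, 1]
r1 m[X10→φ0] = [1, 1, 1, 1]
r2 m[φ0→X0] = [15, 28, 16, 22]
r2 m[φ0→X10] = [13, 20, 19, 29]
r2 m[φ1→X0] = [71, 100, 74, 74]
r2 m[φ1→X8] = [92, 59, 88, 80]
r2 m[φ1→X2] = [89, 90, 71, 69]
r2 m[φ2→X2] = [5, 9, 1, 2]
r2 m[φ3→X0] = [3, 6, 1, 3]
r2 m[φ4→X2] = [2, 9, 8, 7]
r2 m[X0→φ0] = [213, 600, 74, 222]
r2 m[X0→φ1] = [45, 168, 16, 66]
r2 m[X0→φ3] = [1065, 2800, 1184, 1628]
r2 m[X8→φ1] = [1, 1, 1, 1]
r2 m[X2→φ1] = [10, 81, 8, 14]
r2 m[X2→φ2] = [178, 810, 568, 483]
r2 m[X2→φ4] = [445, 810, 71, 138]
r2 m[X10→φ0] = [1, 1, 1, 1]
r3 m[φ0→X0] = [15, 28, 16, 22]
r3 m[φ0→X10] = [5605, 6863, 4993, 8602]
r3 m[φ1→X0] = [1862, 3050, 2620, 2182]
r3 m[φ1→X8] = [237678, 155048, 240375, 149021]
r3 m[φ1→X2] = [6983, 7160, 5758, 6162]
r3 m[φ2→X2] = [5, 9, 1, 2]
r3 m[φ3→X0] = [3, 6, 1, 3]
r3 m[φ4→X2] = [2, 9, 8, 7]
r3 m[X0→φ0] = [213, 600, 74, 222]
r3 m[X0→φ1] = [45, 168, 16, 66]
r3 m[X0→φ3] = [1065, 2800, 1184, 1628]
r3 m[X8→φ1] = [1, 1, 1, 1]
r3 m[X2→φ1] = [10, 81, 8, 14]
r3 m[X2→φ2] = [178, 810, 568, 483]
r3 m[X2→φ4] = [445, 810, 71, 138]
r3 m[X10→φ0] = [1, 1, 1, 1]
r4 m[φ0→X0] = [15, 28, 16, 22]
r4 m[φ0→X10] = [5605, 6863, 4993, 8602]
r4 m[φ1→X0] = [1862, 3050, 2620, 2182]
r4 m[φ1→X8] = [237678, 155048, 240375, 149021]
r4 m[φ1→X2] = [6983, 7160, 5758, 6162]
r4 m[φ2→X2] = [5, 9, 1, 2]
r4 m[φ3→X0] = [3, 6, 1, 3]
r4 m[φ4→X2] = [2, 9, 8, 7]
r4 m[X0→φ0] = [5586, 18300, 2620, 6546]
r4 m[X0→φ1] = [45, 168, 16, 66]
r4 m[X0→φ3] = [27930, 85400, 41920, 48004]
r4 m[X8→φ1] = [1, 1, 1, 1]
r4 m[X2→φ1] = [10, 81, 8, 14]
r4 m[X2→φ2] = [13966, 64440, 46064, 43134]
r4 m[X2→φ4] = [34915, 64440, 5758, 12324]
r4 m[X10→φ0] = [1, 1, 1, 1]
r5 m[φ0→X0] = [15, 28, 16, 22]
r5 m[φ0→X10] = [170318, 208288, 145064, 258452]
r5 m[φ1→X0] = [1862, 3050, 2620, 2182]
r5 m[φ1→X8] = [237678, 155048, 240375, 149021]
r5 m[φ1→X2] = [6983, 7160, 5758, 6162]
r5 m[φ2→X2] = [5, 9, 1, 2]
r5 m[φ3→X0] = [3, 6, 1, 3]
r5 m[φ4→X2] = [2, 9, 8, 7]
r5 m[X0→φ0] = [5586, 18300, 2620, 6546]
r5 m[X0→φ1] = [45, 168, 16, 66]
r5 m[X0→φ3] = [27930, 85400, 41920, 48004]
r5 m[X8→φ1] = [1, 1, 1, 1]
r5 m[X2→φ1] = [10, 81, 8, 14]
r5 m[X2→φ2] = [13966, 64440, 46064, 43134]
r5 m[X2→φ4] = [34915, 64440, 5758, 12324]
r5 m[X10→φ0] = [1, 1, 1, 1]
r6 m[φ0→X0] = [15, 28, 16, 22]
r6 m[φ0→X10] = [170318, 208288, 145064, 258452]
r6 m[φ1→X0] = [1862, 3050, 2620, 2182]
r6 m[φ1→X8] = [237678, 155048, 240375, 149021]
r6 m[φ1→X2] = [6983, 7160, 5758, 6162]
r6 m[φ2→X2] = [5, 9, 1, 2]
r6 m[φ3→X0] = [3, 6, 1, 3]
r6 m[φ4→X2] = [2, 9, 8, 7]
r6 m[X0→φ0] = [5586, 18300, 2620, 6546]
r6 m[X0→φ1] = [45, 168, 16, 66]
r6 m[X0→φ3] = [27930, 85400, 41920, 48004]
r6 m[X8→φ1] = [1, 1, 1, 1]
r6 m[X2→φ1] = [10, 81, 8, 14]
r6 m[X2→φ2] = [13966, 64440, 46064, 43134]
r6 m[X2→φ4] = [34915, 64440, 5758, 12324]
r6 m[X10→φ0] = [1, 1, 1, 1]
fixed point reached at round 6
b[X10] = ⊗ incoming = [170318, 208288, 145064, 258452]

b[X10] = [170318, 208288, 145064, 258452]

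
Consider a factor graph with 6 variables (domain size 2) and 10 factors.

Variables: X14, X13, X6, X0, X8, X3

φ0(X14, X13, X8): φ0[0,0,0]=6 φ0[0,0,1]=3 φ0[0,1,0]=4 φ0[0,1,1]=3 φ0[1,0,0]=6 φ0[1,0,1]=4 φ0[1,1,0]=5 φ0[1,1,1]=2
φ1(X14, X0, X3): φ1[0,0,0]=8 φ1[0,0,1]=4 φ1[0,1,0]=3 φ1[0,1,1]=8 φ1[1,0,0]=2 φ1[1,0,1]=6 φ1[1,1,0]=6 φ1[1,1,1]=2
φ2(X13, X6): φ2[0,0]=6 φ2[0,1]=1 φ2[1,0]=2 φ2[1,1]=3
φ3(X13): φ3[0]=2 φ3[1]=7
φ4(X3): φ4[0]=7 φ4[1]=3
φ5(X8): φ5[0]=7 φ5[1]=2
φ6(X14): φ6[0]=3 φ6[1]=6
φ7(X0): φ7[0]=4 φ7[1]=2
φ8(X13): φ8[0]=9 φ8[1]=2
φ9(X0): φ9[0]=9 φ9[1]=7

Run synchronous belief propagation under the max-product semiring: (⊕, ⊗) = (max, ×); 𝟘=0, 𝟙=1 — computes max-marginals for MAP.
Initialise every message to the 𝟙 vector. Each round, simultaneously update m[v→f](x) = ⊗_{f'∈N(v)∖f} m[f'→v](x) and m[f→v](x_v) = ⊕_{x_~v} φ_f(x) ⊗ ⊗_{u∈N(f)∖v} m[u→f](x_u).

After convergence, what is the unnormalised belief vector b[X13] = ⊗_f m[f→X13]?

b[X13] = [27433728, 7112448]

init: all messages = 𝟙 over 2 values
r1 m[φ0→X14] = [6, 6]
r1 m[φ0→X13] = [6, 5]
r1 m[φ0→X8] = [6, 4]
r1 m[φ1→X14] = [8, 6]
r1 m[φ1→X0] = [8, 8]
r1 m[φ1→X3] = [8, 8]
r1 m[φ2→X13] = [6, 3]
r1 m[φ2→X6] = [6, 3]
r1 m[φ3→X13] = [2, 7]
r1 m[φ4→X3] = [7, 3]
r1 m[φ5→X8] = [7, 2]
r1 m[φ6→X14] = [3, 6]
r1 m[φ7→X0] = [4, 2]
r1 m[φ8→X13] = [9, 2]
r1 m[φ9→X0] = [9, 7]
r1 m[X14→φ0] = [1, 1]
r1 m[X14→φ1] = [1, 1]
r1 m[X14→φ6] = [1, 1]
r1 m[X13→φ0] = [1, 1]
r1 m[X13→φ2] = [1, 1]
r1 m[X13→φ3] = [1, 1]
r1 m[X13→φ8] = [1, 1]
r1 m[X6→φ2] = [1, 1]
r1 m[X0→φ1] = [1, 1]
r1 m[X0→φ7] = [1, 1]
r1 m[X0→φ9] = [1, 1]
r1 m[X8→φ0] = [1, 1]
r1 m[X8→φ5] = [1, 1]
r1 m[X3→φ1] = [1, 1]
r1 m[X3→φ4] = [1, 1]
r2 m[φ0→X14] = [6, 6]
r2 m[φ0→X13] = [6, 5]
r2 m[φ0→X8] = [6, 4]
r2 m[φ1→X14] = [8, 6]
r2 m[φ1→X0] = [8, 8]
r2 m[φ1→X3] = [8, 8]
r2 m[φ2→X13] = [6, 3]
r2 m[φ2→X6] = [6, 3]
r2 m[φ3→X13] = [2, 7]
r2 m[φ4→X3] = [7, 3]
r2 m[φ5→X8] = [7, 2]
r2 m[φ6→X14] = [3, 6]
r2 m[φ7→X0] = [4, 2]
r2 m[φ8→X13] = [9, 2]
r2 m[φ9→X0] = [9, 7]
r2 m[X14→φ0] = [24, 36]
r2 m[X14→φ1] = [18, 36]
r2 m[X14→φ6] = [48, 36]
r2 m[X13→φ0] = [108, 42]
r2 m[X13→φ2] = [108, 70]
r2 m[X13→φ3] = [324, 30]
r2 m[X13→φ8] = [72, 105]
r2 m[X6→φ2] = [1, 1]
r2 m[X0→φ1] = [36, 14]
r2 m[X0→φ7] = [72, 56]
r2 m[X0→φ9] = [32, 16]
r2 m[X8→φ0] = [7, 2]
r2 m[X8→φ5] = [6, 4]
r2 m[X3→φ1] = [7, 3]
r2 m[X3→φ4] = [8, 8]
r3 m[φ0→X14] = [4536, 4536]
r3 m[φ0→X13] = [1512, 1260]
r3 m[φ0→X8] = [23328, 15552]
r3 m[φ1→X14] = [2016, 648]
r3 m[φ1→X0] = [1008, 1512]
r3 m[φ1→X3] = [5184, 7776]
r3 m[φ2→X13] = [6, 3]
r3 m[φ2→X6] = [648, 210]
r3 m[φ3→X13] = [2, 7]
r3 m[φ4→X3] = [7, 3]
r3 m[φ5→X8] = [7, 2]
r3 m[φ6→X14] = [3, 6]
r3 m[φ7→X0] = [4, 2]
r3 m[φ8→X13] = [9, 2]
r3 m[φ9→X0] = [9, 7]
r3 m[X14→φ0] = [24, 36]
r3 m[X14→φ1] = [18, 36]
r3 m[X14→φ6] = [48, 36]
r3 m[X13→φ0] = [108, 42]
r3 m[X13→φ2] = [108, 70]
r3 m[X13→φ3] = [324, 30]
r3 m[X13→φ8] = [72, 105]
r3 m[X6→φ2] = [1, 1]
r3 m[X0→φ1] = [36, 14]
r3 m[X0→φ7] = [72, 56]
r3 m[X0→φ9] = [32, 16]
r3 m[X8→φ0] = [7, 2]
r3 m[X8→φ5] = [6, 4]
r3 m[X3→φ1] = [7, 3]
r3 m[X3→φ4] = [8, 8]
r4 m[φ0→X14] = [4536, 4536]
r4 m[φ0→X13] = [1512, 1260]
r4 m[φ0→X8] = [23328, 15552]
r4 m[φ1→X14] = [2016, 648]
r4 m[φ1→X0] = [1008, 1512]
r4 m[φ1→X3] = [5184, 7776]
r4 m[φ2→X13] = [6, 3]
r4 m[φ2→X6] = [648, 210]
r4 m[φ3→X13] = [2, 7]
r4 m[φ4→X3] = [7, 3]
r4 m[φ5→X8] = [7, 2]
r4 m[φ6→X14] = [3, 6]
r4 m[φ7→X0] = [4, 2]
r4 m[φ8→X13] = [9, 2]
r4 m[φ9→X0] = [9, 7]
r4 m[X14→φ0] = [6048, 3888]
r4 m[X14→φ1] = [13608, 27216]
r4 m[X14→φ6] = [9144576, 2939328]
r4 m[X13→φ0] = [108, 42]
r4 m[X13→φ2] = [27216, 17640]
r4 m[X13→φ3] = [81648, 7560]
r4 m[X13→φ8] = [18144, 26460]
r4 m[X6→φ2] = [1, 1]
r4 m[X0→φ1] = [36, 14]
r4 m[X0→φ7] = [9072, 10584]
r4 m[X0→φ9] = [4032, 3024]
r4 m[X8→φ0] = [7, 2]
r4 m[X8→φ5] = [23328, 15552]
r4 m[X3→φ1] = [7, 3]
r4 m[X3→φ4] = [5184, 7776]
r5 m[φ0→X14] = [4536, 4536]
r5 m[φ0→X13] = [254016, 169344]
r5 m[φ0→X8] = [3919104, 1959552]
r5 m[φ1→X14] = [2016, 648]
r5 m[φ1→X0] = [762048, 1143072]
r5 m[φ1→X3] = [3919104, 5878656]
r5 m[φ2→X13] = [6, 3]
r5 m[φ2→X6] = [163296, 52920]
r5 m[φ3→X13] = [2, 7]
r5 m[φ4→X3] = [7, 3]
r5 m[φ5→X8] = [7, 2]
r5 m[φ6→X14] = [3, 6]
r5 m[φ7→X0] = [4, 2]
r5 m[φ8→X13] = [9, 2]
r5 m[φ9→X0] = [9, 7]
r5 m[X14→φ0] = [6048, 3888]
r5 m[X14→φ1] = [13608, 27216]
r5 m[X14→φ6] = [9144576, 2939328]
r5 m[X13→φ0] = [108, 42]
r5 m[X13→φ2] = [27216, 17640]
r5 m[X13→φ3] = [81648, 7560]
r5 m[X13→φ8] = [18144, 26460]
r5 m[X6→φ2] = [1, 1]
r5 m[X0→φ1] = [36, 14]
r5 m[X0→φ7] = [9072, 10584]
r5 m[X0→φ9] = [4032, 3024]
r5 m[X8→φ0] = [7, 2]
r5 m[X8→φ5] = [23328, 15552]
r5 m[X3→φ1] = [7, 3]
r5 m[X3→φ4] = [5184, 7776]
r6 m[φ0→X14] = [4536, 4536]
r6 m[φ0→X13] = [254016, 169344]
r6 m[φ0→X8] = [3919104, 1959552]
r6 m[φ1→X14] = [2016, 648]
r6 m[φ1→X0] = [762048, 1143072]
r6 m[φ1→X3] = [3919104, 5878656]
r6 m[φ2→X13] = [6, 3]
r6 m[φ2→X6] = [163296, 52920]
r6 m[φ3→X13] = [2, 7]
r6 m[φ4→X3] = [7, 3]
r6 m[φ5→X8] = [7, 2]
r6 m[φ6→X14] = [3, 6]
r6 m[φ7→X0] = [4, 2]
r6 m[φ8→X13] = [9, 2]
r6 m[φ9→X0] = [9, 7]
r6 m[X14→φ0] = [6048, 3888]
r6 m[X14→φ1] = [13608, 27216]
r6 m[X14→φ6] = [9144576, 2939328]
r6 m[X13→φ0] = [108, 42]
r6 m[X13→φ2] = [4572288, 2370816]
r6 m[X13→φ3] = [13716864, 1016064]
r6 m[X13→φ8] = [3048192, 3556224]
r6 m[X6→φ2] = [1, 1]
r6 m[X0→φ1] = [36, 14]
r6 m[X0→φ7] = [6858432, 8001504]
r6 m[X0→φ9] = [3048192, 2286144]
r6 m[X8→φ0] = [7, 2]
r6 m[X8→φ5] = [3919104, 1959552]
r6 m[X3→φ1] = [7, 3]
r6 m[X3→φ4] = [3919104, 5878656]
r7 m[φ0→X14] = [4536, 4536]
r7 m[φ0→X13] = [254016, 169344]
r7 m[φ0→X8] = [3919104, 1959552]
r7 m[φ1→X14] = [2016, 648]
r7 m[φ1→X0] = [762048, 1143072]
r7 m[φ1→X3] = [3919104, 5878656]
r7 m[φ2→X13] = [6, 3]
r7 m[φ2→X6] = [27433728, 7112448]
r7 m[φ3→X13] = [2, 7]
r7 m[φ4→X3] = [7, 3]
r7 m[φ5→X8] = [7, 2]
r7 m[φ6→X14] = [3, 6]
r7 m[φ7→X0] = [4, 2]
r7 m[φ8→X13] = [9, 2]
r7 m[φ9→X0] = [9, 7]
r7 m[X14→φ0] = [6048, 3888]
r7 m[X14→φ1] = [13608, 27216]
r7 m[X14→φ6] = [9144576, 2939328]
r7 m[X13→φ0] = [108, 42]
r7 m[X13→φ2] = [4572288, 2370816]
r7 m[X13→φ3] = [13716864, 1016064]
r7 m[X13→φ8] = [3048192, 3556224]
r7 m[X6→φ2] = [1, 1]
r7 m[X0→φ1] = [36, 14]
r7 m[X0→φ7] = [6858432, 8001504]
r7 m[X0→φ9] = [3048192, 2286144]
r7 m[X8→φ0] = [7, 2]
r7 m[X8→φ5] = [3919104, 1959552]
r7 m[X3→φ1] = [7, 3]
r7 m[X3→φ4] = [3919104, 5878656]
r8 m[φ0→X14] = [4536, 4536]
r8 m[φ0→X13] = [254016, 169344]
r8 m[φ0→X8] = [3919104, 1959552]
r8 m[φ1→X14] = [2016, 648]
r8 m[φ1→X0] = [762048, 1143072]
r8 m[φ1→X3] = [3919104, 5878656]
r8 m[φ2→X13] = [6, 3]
r8 m[φ2→X6] = [27433728, 7112448]
r8 m[φ3→X13] = [2, 7]
r8 m[φ4→X3] = [7, 3]
r8 m[φ5→X8] = [7, 2]
r8 m[φ6→X14] = [3, 6]
r8 m[φ7→X0] = [4, 2]
r8 m[φ8→X13] = [9, 2]
r8 m[φ9→X0] = [9, 7]
r8 m[X14→φ0] = [6048, 3888]
r8 m[X14→φ1] = [13608, 27216]
r8 m[X14→φ6] = [9144576, 2939328]
r8 m[X13→φ0] = [108, 42]
r8 m[X13→φ2] = [4572288, 2370816]
r8 m[X13→φ3] = [13716864, 1016064]
r8 m[X13→φ8] = [3048192, 3556224]
r8 m[X6→φ2] = [1, 1]
r8 m[X0→φ1] = [36, 14]
r8 m[X0→φ7] = [6858432, 8001504]
r8 m[X0→φ9] = [3048192, 2286144]
r8 m[X8→φ0] = [7, 2]
r8 m[X8→φ5] = [3919104, 1959552]
r8 m[X3→φ1] = [7, 3]
r8 m[X3→φ4] = [3919104, 5878656]
fixed point reached at round 8
b[X13] = ⊗ incoming = [27433728, 7112448]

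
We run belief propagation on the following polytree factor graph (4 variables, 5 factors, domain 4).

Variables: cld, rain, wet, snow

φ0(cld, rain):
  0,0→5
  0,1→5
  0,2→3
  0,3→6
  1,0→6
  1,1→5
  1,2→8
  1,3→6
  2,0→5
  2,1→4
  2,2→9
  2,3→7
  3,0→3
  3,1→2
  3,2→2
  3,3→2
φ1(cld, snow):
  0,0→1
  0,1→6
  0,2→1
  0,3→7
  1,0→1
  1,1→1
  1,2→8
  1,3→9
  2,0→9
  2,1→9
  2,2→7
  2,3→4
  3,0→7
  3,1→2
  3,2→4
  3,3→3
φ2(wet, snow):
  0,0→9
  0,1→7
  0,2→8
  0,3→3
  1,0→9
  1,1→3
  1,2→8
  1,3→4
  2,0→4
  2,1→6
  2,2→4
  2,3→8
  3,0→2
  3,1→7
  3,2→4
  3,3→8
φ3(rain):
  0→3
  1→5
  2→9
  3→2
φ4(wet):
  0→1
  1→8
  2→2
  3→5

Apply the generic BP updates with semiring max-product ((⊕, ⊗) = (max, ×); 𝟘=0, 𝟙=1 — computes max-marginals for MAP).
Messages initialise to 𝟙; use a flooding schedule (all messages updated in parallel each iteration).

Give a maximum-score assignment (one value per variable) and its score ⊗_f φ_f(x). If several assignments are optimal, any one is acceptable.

init: all messages = 𝟙 over 4 values
r1 m[φ0→cld] = [6, 8, 9, 3]
r1 m[φ0→rain] = [6, 5, 9, 7]
r1 m[φ1→cld] = [7, 9, 9, 7]
r1 m[φ1→snow] = [9, 9, 8, 9]
r1 m[φ2→wet] = [9, 9, 8, 8]
r1 m[φ2→snow] = [9, 7, 8, 8]
r1 m[φ3→rain] = [3, 5, 9, 2]
r1 m[φ4→wet] = [1, 8, 2, 5]
r1 m[cld→φ0] = [1, 1, 1, 1]
r1 m[cld→φ1] = [1, 1, 1, 1]
r1 m[rain→φ0] = [1, 1, 1, 1]
r1 m[rain→φ3] = [1, 1, 1, 1]
r1 m[wet→φ2] = [1, 1, 1, 1]
r1 m[wet→φ4] = [1, 1, 1, 1]
r1 m[snow→φ1] = [1, 1, 1, 1]
r1 m[snow→φ2] = [1, 1, 1, 1]
r2 m[φ0→cld] = [6, 8, 9, 3]
r2 m[φ0→rain] = [6, 5, 9, 7]
r2 m[φ1→cld] = [7, 9, 9, 7]
r2 m[φ1→snow] = [9, 9, 8, 9]
r2 m[φ2→wet] = [9, 9, 8, 8]
r2 m[φ2→snow] = [9, 7, 8, 8]
r2 m[φ3→rain] = [3, 5, 9, 2]
r2 m[φ4→wet] = [1, 8, 2, 5]
r2 m[cld→φ0] = [7, 9, 9, 7]
r2 m[cld→φ1] = [6, 8, 9, 3]
r2 m[rain→φ0] = [3, 5, 9, 2]
r2 m[rain→φ3] = [6, 5, 9, 7]
r2 m[wet→φ2] = [1, 8, 2, 5]
r2 m[wet→φ4] = [9, 9, 8, 8]
r2 m[snow→φ1] = [9, 7, 8, 8]
r2 m[snow→φ2] = [9, 9, 8, 9]
r3 m[φ0→cld] = [27, 72, 81, 18]
r3 m[φ0→rain] = [54, 45, 81, 63]
r3 m[φ1→cld] = [56, 72, 81, 63]
r3 m[φ1→snow] = [81, 81, 64, 72]
r3 m[φ2→wet] = [81, 81, 72, 72]
r3 m[φ2→snow] = [72, 35, 64, 40]
r3 m[φ3→rain] = [3, 5, 9, 2]
r3 m[φ4→wet] = [1, 8, 2, 5]
r3 m[cld→φ0] = [7, 9, 9, 7]
r3 m[cld→φ1] = [6, 8, 9, 3]
r3 m[rain→φ0] = [3, 5, 9, 2]
r3 m[rain→φ3] = [6, 5, 9, 7]
r3 m[wet→φ2] = [1, 8, 2, 5]
r3 m[wet→φ4] = [9, 9, 8, 8]
r3 m[snow→φ1] = [9, 7, 8, 8]
r3 m[snow→φ2] = [9, 9, 8, 9]
r4 m[φ0→cld] = [27, 72, 81, 18]
r4 m[φ0→rain] = [54, 45, 81, 63]
r4 m[φ1→cld] = [56, 72, 81, 63]
r4 m[φ1→snow] = [81, 81, 64, 72]
r4 m[φ2→wet] = [81, 81, 72, 72]
r4 m[φ2→snow] = [72, 35, 64, 40]
r4 m[φ3→rain] = [3, 5, 9, 2]
r4 m[φ4→wet] = [1, 8, 2, 5]
r4 m[cld→φ0] = [56, 72, 81, 63]
r4 m[cld→φ1] = [27, 72, 81, 18]
r4 m[rain→φ0] = [3, 5, 9, 2]
r4 m[rain→φ3] = [54, 45, 81, 63]
r4 m[wet→φ2] = [1, 8, 2, 5]
r4 m[wet→φ4] = [81, 81, 72, 72]
r4 m[snow→φ1] = [72, 35, 64, 40]
r4 m[snow→φ2] = [81, 81, 64, 72]
r5 m[φ0→cld] = [27, 72, 81, 18]
r5 m[φ0→rain] = [432, 360, 729, 567]
r5 m[φ1→cld] = [280, 512, 648, 504]
r5 m[φ1→snow] = [729, 729, 576, 648]
r5 m[φ2→wet] = [729, 729, 576, 576]
r5 m[φ2→snow] = [72, 35, 64, 40]
r5 m[φ3→rain] = [3, 5, 9, 2]
r5 m[φ4→wet] = [1, 8, 2, 5]
r5 m[cld→φ0] = [56, 72, 81, 63]
r5 m[cld→φ1] = [27, 72, 81, 18]
r5 m[rain→φ0] = [3, 5, 9, 2]
r5 m[rain→φ3] = [54, 45, 81, 63]
r5 m[wet→φ2] = [1, 8, 2, 5]
r5 m[wet→φ4] = [81, 81, 72, 72]
r5 m[snow→φ1] = [72, 35, 64, 40]
r5 m[snow→φ2] = [81, 81, 64, 72]
r6 m[φ0→cld] = [27, 72, 81, 18]
r6 m[φ0→rain] = [432, 360, 729, 567]
r6 m[φ1→cld] = [280, 512, 648, 504]
r6 m[φ1→snow] = [729, 729, 576, 648]
r6 m[φ2→wet] = [729, 729, 576, 576]
r6 m[φ2→snow] = [72, 35, 64, 40]
r6 m[φ3→rain] = [3, 5, 9, 2]
r6 m[φ4→wet] = [1, 8, 2, 5]
r6 m[cld→φ0] = [280, 512, 648, 504]
r6 m[cld→φ1] = [27, 72, 81, 18]
r6 m[rain→φ0] = [3, 5, 9, 2]
r6 m[rain→φ3] = [432, 360, 729, 567]
r6 m[wet→φ2] = [1, 8, 2, 5]
r6 m[wet→φ4] = [729, 729, 576, 576]
r6 m[snow→φ1] = [72, 35, 64, 40]
r6 m[snow→φ2] = [729, 729, 576, 648]
r7 m[φ0→cld] = [27, 72, 81, 18]
r7 m[φ0→rain] = [3240, 2592, 5832, 4536]
r7 m[φ1→cld] = [280, 512, 648, 504]
r7 m[φ1→snow] = [729, 729, 576, 648]
r7 m[φ2→wet] = [6561, 6561, 5184, 5184]
r7 m[φ2→snow] = [72, 35, 64, 40]
r7 m[φ3→rain] = [3, 5, 9, 2]
r7 m[φ4→wet] = [1, 8, 2, 5]
r7 m[cld→φ0] = [280, 512, 648, 504]
r7 m[cld→φ1] = [27, 72, 81, 18]
r7 m[rain→φ0] = [3, 5, 9, 2]
r7 m[rain→φ3] = [432, 360, 729, 567]
r7 m[wet→φ2] = [1, 8, 2, 5]
r7 m[wet→φ4] = [729, 729, 576, 576]
r7 m[snow→φ1] = [72, 35, 64, 40]
r7 m[snow→φ2] = [729, 729, 576, 648]
r8 m[φ0→cld] = [27, 72, 81, 18]
r8 m[φ0→rain] = [3240, 2592, 5832, 4536]
r8 m[φ1→cld] = [280, 512, 648, 504]
r8 m[φ1→snow] = [729, 729, 576, 648]
r8 m[φ2→wet] = [6561, 6561, 5184, 5184]
r8 m[φ2→snow] = [72, 35, 64, 40]
r8 m[φ3→rain] = [3, 5, 9, 2]
r8 m[φ4→wet] = [1, 8, 2, 5]
r8 m[cld→φ0] = [280, 512, 648, 504]
r8 m[cld→φ1] = [27, 72, 81, 18]
r8 m[rain→φ0] = [3, 5, 9, 2]
r8 m[rain→φ3] = [3240, 2592, 5832, 4536]
r8 m[wet→φ2] = [1, 8, 2, 5]
r8 m[wet→φ4] = [6561, 6561, 5184, 5184]
r8 m[snow→φ1] = [72, 35, 64, 40]
r8 m[snow→φ2] = [729, 729, 576, 648]
r9 m[φ0→cld] = [27, 72, 81, 18]
r9 m[φ0→rain] = [3240, 2592, 5832, 4536]
r9 m[φ1→cld] = [280, 512, 648, 504]
r9 m[φ1→snow] = [729, 729, 576, 648]
r9 m[φ2→wet] = [6561, 6561, 5184, 5184]
r9 m[φ2→snow] = [72, 35, 64, 40]
r9 m[φ3→rain] = [3, 5, 9, 2]
r9 m[φ4→wet] = [1, 8, 2, 5]
r9 m[cld→φ0] = [280, 512, 648, 504]
r9 m[cld→φ1] = [27, 72, 81, 18]
r9 m[rain→φ0] = [3, 5, 9, 2]
r9 m[rain→φ3] = [3240, 2592, 5832, 4536]
r9 m[wet→φ2] = [1, 8, 2, 5]
r9 m[wet→φ4] = [6561, 6561, 5184, 5184]
r9 m[snow→φ1] = [72, 35, 64, 40]
r9 m[snow→φ2] = [729, 729, 576, 648]
fixed point reached at round 9
traceback from cld: (cld=2, rain=2, wet=1, snow=0), score=52488

assignment: (cld=2, rain=2, wet=1, snow=0); score = 52488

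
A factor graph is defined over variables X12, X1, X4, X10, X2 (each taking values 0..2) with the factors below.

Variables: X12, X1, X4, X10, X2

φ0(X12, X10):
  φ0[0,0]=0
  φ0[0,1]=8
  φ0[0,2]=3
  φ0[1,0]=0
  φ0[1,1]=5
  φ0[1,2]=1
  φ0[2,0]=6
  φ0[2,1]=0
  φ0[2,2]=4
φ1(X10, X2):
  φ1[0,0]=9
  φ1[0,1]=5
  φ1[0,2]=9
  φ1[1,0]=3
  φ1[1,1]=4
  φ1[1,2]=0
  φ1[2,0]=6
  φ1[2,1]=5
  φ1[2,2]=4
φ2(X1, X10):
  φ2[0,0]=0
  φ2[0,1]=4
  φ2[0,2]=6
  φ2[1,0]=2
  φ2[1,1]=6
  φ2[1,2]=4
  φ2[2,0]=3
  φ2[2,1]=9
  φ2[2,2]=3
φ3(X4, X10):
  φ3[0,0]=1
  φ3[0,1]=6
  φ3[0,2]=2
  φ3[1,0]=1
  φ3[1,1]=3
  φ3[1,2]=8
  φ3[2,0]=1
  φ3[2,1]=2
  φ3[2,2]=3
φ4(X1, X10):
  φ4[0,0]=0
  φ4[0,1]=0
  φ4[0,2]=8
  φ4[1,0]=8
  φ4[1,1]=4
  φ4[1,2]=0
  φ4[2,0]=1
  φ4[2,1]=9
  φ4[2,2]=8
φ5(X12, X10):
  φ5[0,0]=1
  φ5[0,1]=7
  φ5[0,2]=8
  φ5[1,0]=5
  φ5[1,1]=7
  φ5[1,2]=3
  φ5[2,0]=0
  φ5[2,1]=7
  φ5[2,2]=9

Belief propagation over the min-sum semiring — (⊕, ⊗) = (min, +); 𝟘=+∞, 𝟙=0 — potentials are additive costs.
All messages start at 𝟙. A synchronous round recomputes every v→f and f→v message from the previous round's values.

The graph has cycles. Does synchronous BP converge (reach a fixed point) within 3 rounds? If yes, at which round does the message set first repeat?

NOT CONVERGED within 3 rounds

init: all messages = 𝟙 over 3 values
r1 m[φ0→X12] = [0, 0, 0]
r1 m[φ0→X10] = [0, 0, 1]
r1 m[φ1→X10] = [5, 0, 4]
r1 m[φ1→X2] = [3, 4, 0]
r1 m[φ2→X1] = [0, 2, 3]
r1 m[φ2→X10] = [0, 4, 3]
r1 m[φ3→X4] = [1, 1, 1]
r1 m[φ3→X10] = [1, 2, 2]
r1 m[φ4→X1] = [0, 0, 1]
r1 m[φ4→X10] = [0, 0, 0]
r1 m[φ5→X12] = [1, 3, 0]
r1 m[φ5→X10] = [0, 7, 3]
r1 m[X12→φ0] = [0, 0, 0]
r1 m[X12→φ5] = [0, 0, 0]
r1 m[X1→φ2] = [0, 0, 0]
r1 m[X1→φ4] = [0, 0, 0]
r1 m[X4→φ3] = [0, 0, 0]
r1 m[X10→φ0] = [0, 0, 0]
r1 m[X10→φ1] = [0, 0, 0]
r1 m[X10→φ2] = [0, 0, 0]
r1 m[X10→φ3] = [0, 0, 0]
r1 m[X10→φ4] = [0, 0, 0]
r1 m[X10→φ5] = [0, 0, 0]
r1 m[X2→φ1] = [0, 0, 0]
r2 m[φ0→X12] = [0, 0, 0]
r2 m[φ0→X10] = [0, 0, 1]
r2 m[φ1→X10] = [5, 0, 4]
r2 m[φ1→X2] = [3, 4, 0]
r2 m[φ2→X1] = [0, 2, 3]
r2 m[φ2→X10] = [0, 4, 3]
r2 m[φ3→X4] = [1, 1, 1]
r2 m[φ3→X10] = [1, 2, 2]
r2 m[φ4→X1] = [0, 0, 1]
r2 m[φ4→X10] = [0, 0, 0]
r2 m[φ5→X12] = [1, 3, 0]
r2 m[φ5→X10] = [0, 7, 3]
r2 m[X12→φ0] = [1, 3, 0]
r2 m[X12→φ5] = [0, 0, 0]
r2 m[X1→φ2] = [0, 0, 1]
r2 m[X1→φ4] = [0, 2, 3]
r2 m[X4→φ3] = [0, 0, 0]
r2 m[X10→φ0] = [6, 13, 12]
r2 m[X10→φ1] = [1, 13, 9]
r2 m[X10→φ2] = [6, 9, 10]
r2 m[X10→φ3] = [5, 11, 11]
r2 m[X10→φ4] = [6, 13, 13]
r2 m[X10→φ5] = [6, 6, 10]
r2 m[X2→φ1] = [0, 0, 0]
r3 m[φ0→X12] = [6, 6, 12]
r3 m[φ0→X10] = [1, 0, 4]
r3 m[φ1→X10] = [5, 0, 4]
r3 m[φ1→X2] = [10, 6, 10]
r3 m[φ2→X1] = [6, 8, 9]
r3 m[φ2→X10] = [0, 4, 4]
r3 m[φ3→X4] = [6, 6, 6]
r3 m[φ3→X10] = [1, 2, 2]
r3 m[φ4→X1] = [6, 13, 7]
r3 m[φ4→X10] = [0, 0, 2]
r3 m[φ5→X12] = [7, 11, 6]
r3 m[φ5→X10] = [0, 7, 3]
r3 m[X12→φ0] = [1, 3, 0]
r3 m[X12→φ5] = [0, 0, 0]
r3 m[X1→φ2] = [0, 0, 1]
r3 m[X1→φ4] = [0, 2, 3]
r3 m[X4→φ3] = [0, 0, 0]
r3 m[X10→φ0] = [6, 13, 12]
r3 m[X10→φ1] = [1, 13, 9]
r3 m[X10→φ2] = [6, 9, 10]
r3 m[X10→φ3] = [5, 11, 11]
r3 m[X10→φ4] = [6, 13, 13]
r3 m[X10→φ5] = [6, 6, 10]
r3 m[X2→φ1] = [0, 0, 0]
no fixed point within 3 rounds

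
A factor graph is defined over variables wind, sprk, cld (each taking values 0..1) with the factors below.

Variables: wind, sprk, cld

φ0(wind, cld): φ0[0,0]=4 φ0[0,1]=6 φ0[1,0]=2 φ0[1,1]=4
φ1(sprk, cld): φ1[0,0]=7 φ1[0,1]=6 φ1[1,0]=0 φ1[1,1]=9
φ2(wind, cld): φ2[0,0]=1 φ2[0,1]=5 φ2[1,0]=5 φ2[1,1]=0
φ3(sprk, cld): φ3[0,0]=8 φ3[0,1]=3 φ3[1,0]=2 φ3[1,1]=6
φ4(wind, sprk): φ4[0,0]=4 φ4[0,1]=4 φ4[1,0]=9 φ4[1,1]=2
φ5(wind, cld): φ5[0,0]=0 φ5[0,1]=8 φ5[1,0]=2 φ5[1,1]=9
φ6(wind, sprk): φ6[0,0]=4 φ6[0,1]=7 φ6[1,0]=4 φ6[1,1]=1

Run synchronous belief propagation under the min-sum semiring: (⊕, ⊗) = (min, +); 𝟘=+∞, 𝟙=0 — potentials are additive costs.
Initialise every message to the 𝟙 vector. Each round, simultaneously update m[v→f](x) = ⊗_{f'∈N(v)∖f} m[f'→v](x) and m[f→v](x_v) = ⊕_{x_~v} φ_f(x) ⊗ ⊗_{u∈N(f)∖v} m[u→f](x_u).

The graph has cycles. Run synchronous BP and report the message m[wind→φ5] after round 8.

message @ round 8 = [386, 380]

init: all messages = 𝟙 over 2 values
r1 m[φ0→wind] = [4, 2]
r1 m[φ0→cld] = [2, 4]
r1 m[φ1→sprk] = [6, 0]
r1 m[φ1→cld] = [0, 6]
r1 m[φ2→wind] = [1, 0]
r1 m[φ2→cld] = [1, 0]
r1 m[φ3→sprk] = [3, 2]
r1 m[φ3→cld] = [2, 3]
r1 m[φ4→wind] = [4, 2]
r1 m[φ4→sprk] = [4, 2]
r1 m[φ5→wind] = [0, 2]
r1 m[φ5→cld] = [0, 8]
r1 m[φ6→wind] = [4, 1]
r1 m[φ6→sprk] = [4, 1]
r1 m[wind→φ0] = [0, 0]
r1 m[wind→φ2] = [0, 0]
r1 m[wind→φ4] = [0, 0]
r1 m[wind→φ5] = [0, 0]
r1 m[wind→φ6] = [0, 0]
r1 m[sprk→φ1] = [0, 0]
r1 m[sprk→φ3] = [0, 0]
r1 m[sprk→φ4] = [0, 0]
r1 m[sprk→φ6] = [0, 0]
r1 m[cld→φ0] = [0, 0]
r1 m[cld→φ1] = [0, 0]
r1 m[cld→φ2] = [0, 0]
r1 m[cld→φ3] = [0, 0]
r1 m[cld→φ5] = [0, 0]
r2 m[φ0→wind] = [4, 2]
r2 m[φ0→cld] = [2, 4]
r2 m[φ1→sprk] = [6, 0]
r2 m[φ1→cld] = [0, 6]
r2 m[φ2→wind] = [1, 0]
r2 m[φ2→cld] = [1, 0]
r2 m[φ3→sprk] = [3, 2]
r2 m[φ3→cld] = [2, 3]
r2 m[φ4→wind] = [4, 2]
r2 m[φ4→sprk] = [4, 2]
r2 m[φ5→wind] = [0, 2]
r2 m[φ5→cld] = [0, 8]
r2 m[φ6→wind] = [4, 1]
r2 m[φ6→sprk] = [4, 1]
r2 m[wind→φ0] = [9, 5]
r2 m[wind→φ2] = [12, 7]
r2 m[wind→φ4] = [9, 5]
r2 m[wind→φ5] = [13, 5]
r2 m[wind→φ6] = [9, 6]
r2 m[sprk→φ1] = [11, 5]
r2 m[sprk→φ3] = [14, 3]
r2 m[sprk→φ4] = [13, 3]
r2 m[sprk→φ6] = [13, 4]
r2 m[cld→φ0] = [3, 17]
r2 m[cld→φ1] = [5, 15]
r2 m[cld→φ2] = [4, 21]
r2 m[cld→φ3] = [3, 18]
r2 m[cld→φ5] = [5, 13]
r3 m[φ0→wind] = [7, 5]
r3 m[φ0→cld] = [7, 9]
r3 m[φ1→sprk] = [12, 5]
r3 m[φ1→cld] = [5, 14]
r3 m[φ2→wind] = [5, 9]
r3 m[φ2→cld] = [12, 7]
r3 m[φ3→sprk] = [11, 5]
r3 m[φ3→cld] = [5, 9]
r3 m[φ4→wind] = [7, 5]
r3 m[φ4→sprk] = [13, 7]
r3 m[φ5→wind] = [5, 7]
r3 m[φ5→cld] = [7, 14]
r3 m[φ6→wind] = [11, 5]
r3 m[φ6→sprk] = [10, 7]
r3 m[wind→φ0] = [9, 5]
r3 m[wind→φ2] = [12, 7]
r3 m[wind→φ4] = [9, 5]
r3 m[wind→φ5] = [13, 5]
r3 m[wind→φ6] = [9, 6]
r3 m[sprk→φ1] = [11, 5]
r3 m[sprk→φ3] = [14, 3]
r3 m[sprk→φ4] = [13, 3]
r3 m[sprk→φ6] = [13, 4]
r3 m[cld→φ0] = [3, 17]
r3 m[cld→φ1] = [5, 15]
r3 m[cld→φ2] = [4, 21]
r3 m[cld→φ3] = [3, 18]
r3 m[cld→φ5] = [5, 13]
r4 m[φ0→wind] = [7, 5]
r4 m[φ0→cld] = [7, 9]
r4 m[φ1→sprk] = [12, 5]
r4 m[φ1→cld] = [5, 14]
r4 m[φ2→wind] = [5, 9]
r4 m[φ2→cld] = [12, 7]
r4 m[φ3→sprk] = [11, 5]
r4 m[φ3→cld] = [5, 9]
r4 m[φ4→wind] = [7, 5]
r4 m[φ4→sprk] = [13, 7]
r4 m[φ5→wind] = [5, 7]
r4 m[φ5→cld] = [7, 14]
r4 m[φ6→wind] = [11, 5]
r4 m[φ6→sprk] = [10, 7]
r4 m[wind→φ0] = [28, 26]
r4 m[wind→φ2] = [30, 22]
r4 m[wind→φ4] = [28, 26]
r4 m[wind→φ5] = [30, 24]
r4 m[wind→φ6] = [24, 26]
r4 m[sprk→φ1] = [34, 19]
r4 m[sprk→φ3] = [35, 19]
r4 m[sprk→φ4] = [33, 17]
r4 m[sprk→φ6] = [36, 17]
r4 m[cld→φ0] = [29, 44]
r4 m[cld→φ1] = [31, 39]
r4 m[cld→φ2] = [24, 46]
r4 m[cld→φ3] = [31, 44]
r4 m[cld→φ5] = [29, 39]
r5 m[φ0→wind] = [33, 31]
r5 m[φ0→cld] = [28, 30]
r5 m[φ1→sprk] = [38, 31]
r5 m[φ1→cld] = [19, 28]
r5 m[φ2→wind] = [25, 29]
r5 m[φ2→cld] = [27, 22]
r5 m[φ3→sprk] = [39, 33]
r5 m[φ3→cld] = [21, 25]
r5 m[φ4→wind] = [21, 19]
r5 m[φ4→sprk] = [32, 28]
r5 m[φ5→wind] = [29, 31]
r5 m[φ5→cld] = [26, 33]
r5 m[φ6→wind] = [24, 18]
r5 m[φ6→sprk] = [28, 27]
r5 m[wind→φ0] = [28, 26]
r5 m[wind→φ2] = [30, 22]
r5 m[wind→φ4] = [28, 26]
r5 m[wind→φ5] = [30, 24]
r5 m[wind→φ6] = [24, 26]
r5 m[sprk→φ1] = [34, 19]
r5 m[sprk→φ3] = [35, 19]
r5 m[sprk→φ4] = [33, 17]
r5 m[sprk→φ6] = [36, 17]
r5 m[cld→φ0] = [29, 44]
r5 m[cld→φ1] = [31, 39]
r5 m[cld→φ2] = [24, 46]
r5 m[cld→φ3] = [31, 44]
r5 m[cld→φ5] = [29, 39]
r6 m[φ0→wind] = [33, 31]
r6 m[φ0→cld] = [28, 30]
r6 m[φ1→sprk] = [38, 31]
r6 m[φ1→cld] = [19, 28]
r6 m[φ2→wind] = [25, 29]
r6 m[φ2→cld] = [27, 22]
r6 m[φ3→sprk] = [39, 33]
r6 m[φ3→cld] = [21, 25]
r6 m[φ4→wind] = [21, 19]
r6 m[φ4→sprk] = [32, 28]
r6 m[φ5→wind] = [29, 31]
r6 m[φ5→cld] = [26, 33]
r6 m[φ6→wind] = [24, 18]
r6 m[φ6→sprk] = [28, 27]
r6 m[wind→φ0] = [99, 97]
r6 m[wind→φ2] = [107, 99]
r6 m[wind→φ4] = [111, 109]
r6 m[wind→φ5] = [103, 97]
r6 m[wind→φ6] = [108, 110]
r6 m[sprk→φ1] = [99, 88]
r6 m[sprk→φ3] = [98, 86]
r6 m[sprk→φ4] = [105, 91]
r6 m[sprk→φ6] = [109, 92]
r6 m[cld→φ0] = [93, 108]
r6 m[cld→φ1] = [102, 110]
r6 m[cld→φ2] = [94, 116]
r6 m[cld→φ3] = [100, 113]
r6 m[cld→φ5] = [95, 105]
r7 m[φ0→wind] = [97, 95]
r7 m[φ0→cld] = [99, 101]
r7 m[φ1→sprk] = [109, 102]
r7 m[φ1→cld] = [88, 97]
r7 m[φ2→wind] = [95, 99]
r7 m[φ2→cld] = [104, 99]
r7 m[φ3→sprk] = [108, 102]
r7 m[φ3→cld] = [88, 92]
r7 m[φ4→wind] = [95, 93]
r7 m[φ4→sprk] = [115, 111]
r7 m[φ5→wind] = [95, 97]
r7 m[φ5→cld] = [99, 106]
r7 m[φ6→wind] = [99, 93]
r7 m[φ6→sprk] = [112, 111]
r7 m[wind→φ0] = [99, 97]
r7 m[wind→φ2] = [107, 99]
r7 m[wind→φ4] = [111, 109]
r7 m[wind→φ5] = [103, 97]
r7 m[wind→φ6] = [108, 110]
r7 m[sprk→φ1] = [99, 88]
r7 m[sprk→φ3] = [98, 86]
r7 m[sprk→φ4] = [105, 91]
r7 m[sprk→φ6] = [109, 92]
r7 m[cld→φ0] = [93, 108]
r7 m[cld→φ1] = [102, 110]
r7 m[cld→φ2] = [94, 116]
r7 m[cld→φ3] = [100, 113]
r7 m[cld→φ5] = [95, 105]
r8 m[φ0→wind] = [97, 95]
r8 m[φ0→cld] = [99, 101]
r8 m[φ1→sprk] = [109, 102]
r8 m[φ1→cld] = [88, 97]
r8 m[φ2→wind] = [95, 99]
r8 m[φ2→cld] = [104, 99]
r8 m[φ3→sprk] = [108, 102]
r8 m[φ3→cld] = [88, 92]
r8 m[φ4→wind] = [95, 93]
r8 m[φ4→sprk] = [115, 111]
r8 m[φ5→wind] = [95, 97]
r8 m[φ5→cld] = [99, 106]
r8 m[φ6→wind] = [99, 93]
r8 m[φ6→sprk] = [112, 111]
r8 m[wind→φ0] = [384, 382]
r8 m[wind→φ2] = [386, 378]
r8 m[wind→φ4] = [386, 384]
r8 m[wind→φ5] = [386, 380]
r8 m[wind→φ6] = [382, 384]
r8 m[sprk→φ1] = [335, 324]
r8 m[sprk→φ3] = [336, 324]
r8 m[sprk→φ4] = [329, 315]
r8 m[sprk→φ6] = [332, 315]
r8 m[cld→φ0] = [379, 394]
r8 m[cld→φ1] = [390, 398]
r8 m[cld→φ2] = [374, 396]
r8 m[cld→φ3] = [390, 403]
r8 m[cld→φ5] = [379, 389]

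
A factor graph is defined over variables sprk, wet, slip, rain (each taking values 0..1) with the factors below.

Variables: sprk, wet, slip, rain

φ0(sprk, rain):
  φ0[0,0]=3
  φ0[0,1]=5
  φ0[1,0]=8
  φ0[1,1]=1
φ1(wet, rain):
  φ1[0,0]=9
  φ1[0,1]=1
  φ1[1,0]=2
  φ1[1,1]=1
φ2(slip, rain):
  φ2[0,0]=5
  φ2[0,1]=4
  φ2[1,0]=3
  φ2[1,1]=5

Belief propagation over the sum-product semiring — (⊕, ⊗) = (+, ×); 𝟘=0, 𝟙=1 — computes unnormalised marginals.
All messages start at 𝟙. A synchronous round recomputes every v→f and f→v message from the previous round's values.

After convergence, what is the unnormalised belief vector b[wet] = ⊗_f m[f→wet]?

init: all messages = 𝟙 over 2 values
r1 m[φ0→sprk] = [8, 9]
r1 m[φ0→rain] = [11, 6]
r1 m[φ1→wet] = [10, 3]
r1 m[φ1→rain] = [11, 2]
r1 m[φ2→slip] = [9, 8]
r1 m[φ2→rain] = [8, 9]
r1 m[sprk→φ0] = [1, 1]
r1 m[wet→φ1] = [1, 1]
r1 m[slip→φ2] = [1, 1]
r1 m[rain→φ0] = [1, 1]
r1 m[rain→φ1] = [1, 1]
r1 m[rain→φ2] = [1, 1]
r2 m[φ0→sprk] = [8, 9]
r2 m[φ0→rain] = [11, 6]
r2 m[φ1→wet] = [10, 3]
r2 m[φ1→rain] = [11, 2]
r2 m[φ2→slip] = [9, 8]
r2 m[φ2→rain] = [8, 9]
r2 m[sprk→φ0] = [1, 1]
r2 m[wet→φ1] = [1, 1]
r2 m[slip→φ2] = [1, 1]
r2 m[rain→φ0] = [88, 18]
r2 m[rain→φ1] = [88, 54]
r2 m[rain→φ2] = [121, 12]
r3 m[φ0→sprk] = [354, 722]
r3 m[φ0→rain] = [11, 6]
r3 m[φ1→wet] = [846, 230]
r3 m[φ1→rain] = [11, 2]
r3 m[φ2→slip] = [653, 423]
r3 m[φ2→rain] = [8, 9]
r3 m[sprk→φ0] = [1, 1]
r3 m[wet→φ1] = [1, 1]
r3 m[slip→φ2] = [1, 1]
r3 m[rain→φ0] = [88, 18]
r3 m[rain→φ1] = [88, 54]
r3 m[rain→φ2] = [121, 12]
r4 m[φ0→sprk] = [354, 722]
r4 m[φ0→rain] = [11, 6]
r4 m[φ1→wet] = [846, 230]
r4 m[φ1→rain] = [11, 2]
r4 m[φ2→slip] = [653, 423]
r4 m[φ2→rain] = [8, 9]
r4 m[sprk→φ0] = [1, 1]
r4 m[wet→φ1] = [1, 1]
r4 m[slip→φ2] = [1, 1]
r4 m[rain→φ0] = [88, 18]
r4 m[rain→φ1] = [88, 54]
r4 m[rain→φ2] = [121, 12]
fixed point reached at round 4
b[wet] = ⊗ incoming = [846, 230]

b[wet] = [846, 230]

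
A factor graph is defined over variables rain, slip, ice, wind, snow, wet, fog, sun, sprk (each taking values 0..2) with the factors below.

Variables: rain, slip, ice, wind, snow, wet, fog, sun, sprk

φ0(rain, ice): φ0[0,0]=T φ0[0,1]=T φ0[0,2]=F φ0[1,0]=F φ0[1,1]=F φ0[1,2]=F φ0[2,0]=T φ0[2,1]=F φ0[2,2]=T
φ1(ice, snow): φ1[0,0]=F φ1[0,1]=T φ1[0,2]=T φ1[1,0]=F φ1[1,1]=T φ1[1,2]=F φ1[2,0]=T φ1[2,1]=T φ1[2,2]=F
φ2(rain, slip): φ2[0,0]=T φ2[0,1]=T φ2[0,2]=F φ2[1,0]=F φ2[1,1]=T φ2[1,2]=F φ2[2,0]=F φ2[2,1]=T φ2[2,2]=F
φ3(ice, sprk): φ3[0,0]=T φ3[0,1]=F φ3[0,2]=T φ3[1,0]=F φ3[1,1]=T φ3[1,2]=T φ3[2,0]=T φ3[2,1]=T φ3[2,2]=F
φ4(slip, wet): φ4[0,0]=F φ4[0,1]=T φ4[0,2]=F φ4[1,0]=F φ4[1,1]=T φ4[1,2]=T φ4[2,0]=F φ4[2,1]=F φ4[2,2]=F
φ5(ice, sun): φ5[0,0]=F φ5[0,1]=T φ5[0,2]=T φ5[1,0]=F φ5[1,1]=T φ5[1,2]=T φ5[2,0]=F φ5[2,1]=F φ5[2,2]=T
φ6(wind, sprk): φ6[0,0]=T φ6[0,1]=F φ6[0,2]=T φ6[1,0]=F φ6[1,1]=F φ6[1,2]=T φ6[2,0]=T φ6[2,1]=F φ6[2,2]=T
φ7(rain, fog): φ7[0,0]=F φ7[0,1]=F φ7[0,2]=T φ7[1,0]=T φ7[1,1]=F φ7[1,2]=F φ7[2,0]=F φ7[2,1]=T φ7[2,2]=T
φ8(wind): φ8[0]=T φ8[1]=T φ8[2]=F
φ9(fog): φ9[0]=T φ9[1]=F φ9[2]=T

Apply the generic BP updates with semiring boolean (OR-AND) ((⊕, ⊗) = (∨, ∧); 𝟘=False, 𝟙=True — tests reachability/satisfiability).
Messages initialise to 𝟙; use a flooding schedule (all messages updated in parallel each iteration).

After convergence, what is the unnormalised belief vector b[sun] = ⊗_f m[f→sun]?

b[sun] = [F, T, T]

init: all messages = 𝟙 over 3 values
r1 m[φ0→rain] = [T, F, T]
r1 m[φ0→ice] = [T, T, T]
r1 m[φ1→ice] = [T, T, T]
r1 m[φ1→snow] = [T, T, T]
r1 m[φ2→rain] = [T, T, T]
r1 m[φ2→slip] = [T, T, F]
r1 m[φ3→ice] = [T, T, T]
r1 m[φ3→sprk] = [T, T, T]
r1 m[φ4→slip] = [T, T, F]
r1 m[φ4→wet] = [F, T, T]
r1 m[φ5→ice] = [T, T, T]
r1 m[φ5→sun] = [F, T, T]
r1 m[φ6→wind] = [T, T, T]
r1 m[φ6→sprk] = [T, F, T]
r1 m[φ7→rain] = [T, T, T]
r1 m[φ7→fog] = [T, T, T]
r1 m[φ8→wind] = [T, T, F]
r1 m[φ9→fog] = [T, F, T]
r1 m[rain→φ0] = [T, T, T]
r1 m[rain→φ2] = [T, T, T]
r1 m[rain→φ7] = [T, T, T]
r1 m[slip→φ2] = [T, T, T]
r1 m[slip→φ4] = [T, T, T]
r1 m[ice→φ0] = [T, T, T]
r1 m[ice→φ1] = [T, T, T]
r1 m[ice→φ3] = [T, T, T]
r1 m[ice→φ5] = [T, T, T]
r1 m[wind→φ6] = [T, T, T]
r1 m[wind→φ8] = [T, T, T]
r1 m[snow→φ1] = [T, T, T]
r1 m[wet→φ4] = [T, T, T]
r1 m[fog→φ7] = [T, T, T]
r1 m[fog→φ9] = [T, T, T]
r1 m[sun→φ5] = [T, T, T]
r1 m[sprk→φ3] = [T, T, T]
r1 m[sprk→φ6] = [T, T, T]
r2 m[φ0→rain] = [T, F, T]
r2 m[φ0→ice] = [T, T, T]
r2 m[φ1→ice] = [T, T, T]
r2 m[φ1→snow] = [T, T, T]
r2 m[φ2→rain] = [T, T, T]
r2 m[φ2→slip] = [T, T, F]
r2 m[φ3→ice] = [T, T, T]
r2 m[φ3→sprk] = [T, T, T]
r2 m[φ4→slip] = [T, T, F]
r2 m[φ4→wet] = [F, T, T]
r2 m[φ5→ice] = [T, T, T]
r2 m[φ5→sun] = [F, T, T]
r2 m[φ6→wind] = [T, T, T]
r2 m[φ6→sprk] = [T, F, T]
r2 m[φ7→rain] = [T, T, T]
r2 m[φ7→fog] = [T, T, T]
r2 m[φ8→wind] = [T, T, F]
r2 m[φ9→fog] = [T, F, T]
r2 m[rain→φ0] = [T, T, T]
r2 m[rain→φ2] = [T, F, T]
r2 m[rain→φ7] = [T, F, T]
r2 m[slip→φ2] = [T, T, F]
r2 m[slip→φ4] = [T, T, F]
r2 m[ice→φ0] = [T, T, T]
r2 m[ice→φ1] = [T, T, T]
r2 m[ice→φ3] = [T, T, T]
r2 m[ice→φ5] = [T, T, T]
r2 m[wind→φ6] = [T, T, F]
r2 m[wind→φ8] = [T, T, T]
r2 m[snow→φ1] = [T, T, T]
r2 m[wet→φ4] = [T, T, T]
r2 m[fog→φ7] = [T, F, T]
r2 m[fog→φ9] = [T, T, T]
r2 m[sun→φ5] = [T, T, T]
r2 m[sprk→φ3] = [T, F, T]
r2 m[sprk→φ6] = [T, T, T]
r3 m[φ0→rain] = [T, F, T]
r3 m[φ0→ice] = [T, T, T]
r3 m[φ1→ice] = [T, T, T]
r3 m[φ1→snow] = [T, T, T]
r3 m[φ2→rain] = [T, T, T]
r3 m[φ2→slip] = [T, T, F]
r3 m[φ3→ice] = [T, T, T]
r3 m[φ3→sprk] = [T, T, T]
r3 m[φ4→slip] = [T, T, F]
r3 m[φ4→wet] = [F, T, T]
r3 m[φ5→ice] = [T, T, T]
r3 m[φ5→sun] = [F, T, T]
r3 m[φ6→wind] = [T, T, T]
r3 m[φ6→sprk] = [T, F, T]
r3 m[φ7→rain] = [T, T, T]
r3 m[φ7→fog] = [F, T, T]
r3 m[φ8→wind] = [T, T, F]
r3 m[φ9→fog] = [T, F, T]
r3 m[rain→φ0] = [T, T, T]
r3 m[rain→φ2] = [T, F, T]
r3 m[rain→φ7] = [T, F, T]
r3 m[slip→φ2] = [T, T, F]
r3 m[slip→φ4] = [T, T, F]
r3 m[ice→φ0] = [T, T, T]
r3 m[ice→φ1] = [T, T, T]
r3 m[ice→φ3] = [T, T, T]
r3 m[ice→φ5] = [T, T, T]
r3 m[wind→φ6] = [T, T, F]
r3 m[wind→φ8] = [T, T, T]
r3 m[snow→φ1] = [T, T, T]
r3 m[wet→φ4] = [T, T, T]
r3 m[fog→φ7] = [T, F, T]
r3 m[fog→φ9] = [T, T, T]
r3 m[sun→φ5] = [T, T, T]
r3 m[sprk→φ3] = [T, F, T]
r3 m[sprk→φ6] = [T, T, T]
r4 m[φ0→rain] = [T, F, T]
r4 m[φ0→ice] = [T, T, T]
r4 m[φ1→ice] = [T, T, T]
r4 m[φ1→snow] = [T, T, T]
r4 m[φ2→rain] = [T, T, T]
r4 m[φ2→slip] = [T, T, F]
r4 m[φ3→ice] = [T, T, T]
r4 m[φ3→sprk] = [T, T, T]
r4 m[φ4→slip] = [T, T, F]
r4 m[φ4→wet] = [F, T, T]
r4 m[φ5→ice] = [T, T, T]
r4 m[φ5→sun] = [F, T, T]
r4 m[φ6→wind] = [T, T, T]
r4 m[φ6→sprk] = [T, F, T]
r4 m[φ7→rain] = [T, T, T]
r4 m[φ7→fog] = [F, T, T]
r4 m[φ8→wind] = [T, T, F]
r4 m[φ9→fog] = [T, F, T]
r4 m[rain→φ0] = [T, T, T]
r4 m[rain→φ2] = [T, F, T]
r4 m[rain→φ7] = [T, F, T]
r4 m[slip→φ2] = [T, T, F]
r4 m[slip→φ4] = [T, T, F]
r4 m[ice→φ0] = [T, T, T]
r4 m[ice→φ1] = [T, T, T]
r4 m[ice→φ3] = [T, T, T]
r4 m[ice→φ5] = [T, T, T]
r4 m[wind→φ6] = [T, T, F]
r4 m[wind→φ8] = [T, T, T]
r4 m[snow→φ1] = [T, T, T]
r4 m[wet→φ4] = [T, T, T]
r4 m[fog→φ7] = [T, F, T]
r4 m[fog→φ9] = [F, T, T]
r4 m[sun→φ5] = [T, T, T]
r4 m[sprk→φ3] = [T, F, T]
r4 m[sprk→φ6] = [T, T, T]
r5 m[φ0→rain] = [T, F, T]
r5 m[φ0→ice] = [T, T, T]
r5 m[φ1→ice] = [T, T, T]
r5 m[φ1→snow] = [T, T, T]
r5 m[φ2→rain] = [T, T, T]
r5 m[φ2→slip] = [T, T, F]
r5 m[φ3→ice] = [T, T, T]
r5 m[φ3→sprk] = [T, T, T]
r5 m[φ4→slip] = [T, T, F]
r5 m[φ4→wet] = [F, T, T]
r5 m[φ5→ice] = [T, T, T]
r5 m[φ5→sun] = [F, T, T]
r5 m[φ6→wind] = [T, T, T]
r5 m[φ6→sprk] = [T, F, T]
r5 m[φ7→rain] = [T, T, T]
r5 m[φ7→fog] = [F, T, T]
r5 m[φ8→wind] = [T, T, F]
r5 m[φ9→fog] = [T, F, T]
r5 m[rain→φ0] = [T, T, T]
r5 m[rain→φ2] = [T, F, T]
r5 m[rain→φ7] = [T, F, T]
r5 m[slip→φ2] = [T, T, F]
r5 m[slip→φ4] = [T, T, F]
r5 m[ice→φ0] = [T, T, T]
r5 m[ice→φ1] = [T, T, T]
r5 m[ice→φ3] = [T, T, T]
r5 m[ice→φ5] = [T, T, T]
r5 m[wind→φ6] = [T, T, F]
r5 m[wind→φ8] = [T, T, T]
r5 m[snow→φ1] = [T, T, T]
r5 m[wet→φ4] = [T, T, T]
r5 m[fog→φ7] = [T, F, T]
r5 m[fog→φ9] = [F, T, T]
r5 m[sun→φ5] = [T, T, T]
r5 m[sprk→φ3] = [T, F, T]
r5 m[sprk→φ6] = [T, T, T]
fixed point reached at round 5
b[sun] = ⊗ incoming = [F, T, T]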